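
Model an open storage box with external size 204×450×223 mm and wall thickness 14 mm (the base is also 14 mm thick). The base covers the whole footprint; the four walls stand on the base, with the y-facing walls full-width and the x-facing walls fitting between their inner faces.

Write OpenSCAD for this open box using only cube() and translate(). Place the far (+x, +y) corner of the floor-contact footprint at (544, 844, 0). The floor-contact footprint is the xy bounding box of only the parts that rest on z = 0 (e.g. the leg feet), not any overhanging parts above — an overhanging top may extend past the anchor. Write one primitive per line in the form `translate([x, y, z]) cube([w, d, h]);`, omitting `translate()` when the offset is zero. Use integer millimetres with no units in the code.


translate([340, 394, 0]) cube([204, 450, 14]);
translate([340, 394, 14]) cube([204, 14, 209]);
translate([340, 830, 14]) cube([204, 14, 209]);
translate([340, 408, 14]) cube([14, 422, 209]);
translate([530, 408, 14]) cube([14, 422, 209]);


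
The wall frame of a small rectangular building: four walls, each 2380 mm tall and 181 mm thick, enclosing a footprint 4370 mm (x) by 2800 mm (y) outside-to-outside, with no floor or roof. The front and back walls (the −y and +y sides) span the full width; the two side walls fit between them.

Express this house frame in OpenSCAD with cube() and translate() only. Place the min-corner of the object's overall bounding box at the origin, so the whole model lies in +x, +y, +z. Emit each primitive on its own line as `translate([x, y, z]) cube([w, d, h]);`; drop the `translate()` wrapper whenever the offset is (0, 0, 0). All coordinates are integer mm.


cube([4370, 181, 2380]);
translate([0, 2619, 0]) cube([4370, 181, 2380]);
translate([0, 181, 0]) cube([181, 2438, 2380]);
translate([4189, 181, 0]) cube([181, 2438, 2380]);


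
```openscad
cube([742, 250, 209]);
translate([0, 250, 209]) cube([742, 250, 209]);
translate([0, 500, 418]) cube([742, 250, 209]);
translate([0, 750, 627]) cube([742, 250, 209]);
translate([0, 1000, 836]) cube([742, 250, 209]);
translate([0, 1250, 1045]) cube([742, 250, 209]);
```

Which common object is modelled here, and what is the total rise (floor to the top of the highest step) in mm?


A staircase. The total rise is 1254 mm.

6 identical blocks, each offset up and back from the previous — a staircase. Each step is 209 mm tall and there are 6 of them, so the total rise is 6 × 209 = 1254 mm.


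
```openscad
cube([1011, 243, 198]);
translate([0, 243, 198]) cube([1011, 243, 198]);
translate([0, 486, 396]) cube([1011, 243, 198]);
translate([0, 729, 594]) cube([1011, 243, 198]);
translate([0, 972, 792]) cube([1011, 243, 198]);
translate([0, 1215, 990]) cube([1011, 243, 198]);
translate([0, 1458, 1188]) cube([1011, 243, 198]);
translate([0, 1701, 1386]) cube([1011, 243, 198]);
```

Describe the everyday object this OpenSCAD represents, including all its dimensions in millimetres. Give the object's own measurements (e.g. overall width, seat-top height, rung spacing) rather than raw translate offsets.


A straight staircase of 8 solid steps. Each step is 1011 mm wide (x), 243 mm deep (y, the going) and 198 mm tall (the rise). The first step rests on the floor; each subsequent step sits one going further in +y and one rise higher in +z, directly behind and above the previous step with no overlap.


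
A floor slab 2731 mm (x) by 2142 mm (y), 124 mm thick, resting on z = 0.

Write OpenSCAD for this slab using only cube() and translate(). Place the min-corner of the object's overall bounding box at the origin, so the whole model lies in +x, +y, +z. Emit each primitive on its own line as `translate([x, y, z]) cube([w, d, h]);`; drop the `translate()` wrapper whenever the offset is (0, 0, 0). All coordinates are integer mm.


cube([2731, 2142, 124]);


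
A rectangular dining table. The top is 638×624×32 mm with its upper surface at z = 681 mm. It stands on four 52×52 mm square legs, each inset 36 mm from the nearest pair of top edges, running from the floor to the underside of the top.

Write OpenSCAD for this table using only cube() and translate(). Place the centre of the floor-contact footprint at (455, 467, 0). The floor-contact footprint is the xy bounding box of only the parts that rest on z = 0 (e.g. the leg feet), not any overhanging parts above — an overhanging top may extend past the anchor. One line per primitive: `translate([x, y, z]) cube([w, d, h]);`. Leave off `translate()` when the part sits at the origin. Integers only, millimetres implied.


translate([136, 155, 649]) cube([638, 624, 32]);
translate([172, 191, 0]) cube([52, 52, 649]);
translate([686, 191, 0]) cube([52, 52, 649]);
translate([172, 691, 0]) cube([52, 52, 649]);
translate([686, 691, 0]) cube([52, 52, 649]);


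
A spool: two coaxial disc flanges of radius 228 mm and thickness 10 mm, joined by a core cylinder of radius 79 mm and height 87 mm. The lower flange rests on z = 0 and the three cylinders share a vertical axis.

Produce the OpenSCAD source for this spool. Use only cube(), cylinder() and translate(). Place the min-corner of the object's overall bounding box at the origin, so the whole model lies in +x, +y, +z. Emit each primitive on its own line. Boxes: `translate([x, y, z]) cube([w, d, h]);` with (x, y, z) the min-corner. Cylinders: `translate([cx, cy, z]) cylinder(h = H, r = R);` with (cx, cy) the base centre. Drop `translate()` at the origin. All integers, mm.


translate([228, 228, 0]) cylinder(h = 10, r = 228);
translate([228, 228, 10]) cylinder(h = 87, r = 79);
translate([228, 228, 97]) cylinder(h = 10, r = 228);


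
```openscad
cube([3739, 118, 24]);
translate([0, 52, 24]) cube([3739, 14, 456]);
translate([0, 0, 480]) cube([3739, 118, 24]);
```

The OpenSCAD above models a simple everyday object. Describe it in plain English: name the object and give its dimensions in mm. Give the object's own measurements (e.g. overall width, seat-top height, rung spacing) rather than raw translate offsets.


An I-beam lying along x, 3739 mm long. Overall section height 504 mm. Two flanges 118 mm wide (y) and 24 mm thick, one on the floor and one at the top; a web 14 mm thick runs between them, centred on the flange width.


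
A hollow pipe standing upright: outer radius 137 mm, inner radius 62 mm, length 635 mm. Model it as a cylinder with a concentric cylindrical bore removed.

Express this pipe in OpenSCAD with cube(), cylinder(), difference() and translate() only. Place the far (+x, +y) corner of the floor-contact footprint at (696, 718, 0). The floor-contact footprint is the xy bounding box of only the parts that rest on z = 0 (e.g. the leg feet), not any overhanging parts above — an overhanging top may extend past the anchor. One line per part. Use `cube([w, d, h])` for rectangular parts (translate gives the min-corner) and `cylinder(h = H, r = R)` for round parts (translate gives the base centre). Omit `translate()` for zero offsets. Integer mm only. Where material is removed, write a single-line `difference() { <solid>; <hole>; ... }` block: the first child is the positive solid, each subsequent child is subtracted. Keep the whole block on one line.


difference() { translate([559, 581, 0]) cylinder(h = 635, r = 137); translate([559, 581, 0]) cylinder(h = 635, r = 62); }


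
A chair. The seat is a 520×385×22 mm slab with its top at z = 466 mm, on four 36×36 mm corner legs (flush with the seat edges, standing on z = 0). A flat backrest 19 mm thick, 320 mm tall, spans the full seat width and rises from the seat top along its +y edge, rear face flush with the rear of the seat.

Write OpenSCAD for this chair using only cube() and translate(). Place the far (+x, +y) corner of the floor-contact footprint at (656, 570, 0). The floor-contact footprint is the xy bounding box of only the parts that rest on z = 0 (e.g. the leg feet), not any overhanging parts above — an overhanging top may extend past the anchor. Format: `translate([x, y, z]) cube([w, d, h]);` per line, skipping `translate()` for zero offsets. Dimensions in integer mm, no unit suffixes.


// leg_h = 466 - 22 = 444
translate([136, 185, 444]) cube([520, 385, 22]);
translate([136, 185, 0]) cube([36, 36, 444]);
translate([620, 185, 0]) cube([36, 36, 444]);
translate([136, 534, 0]) cube([36, 36, 444]);
translate([620, 534, 0]) cube([36, 36, 444]);
translate([136, 551, 466]) cube([520, 19, 320]);


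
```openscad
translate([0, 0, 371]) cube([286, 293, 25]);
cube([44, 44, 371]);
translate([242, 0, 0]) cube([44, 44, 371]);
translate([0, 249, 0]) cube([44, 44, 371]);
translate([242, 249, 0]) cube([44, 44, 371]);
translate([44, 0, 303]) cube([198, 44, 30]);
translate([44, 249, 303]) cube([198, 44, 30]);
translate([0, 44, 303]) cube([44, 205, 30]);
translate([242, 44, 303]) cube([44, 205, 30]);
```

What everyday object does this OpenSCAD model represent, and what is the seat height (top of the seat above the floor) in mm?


A stool. The seat height is 396 mm.

A 286×293×25 slab at z = 371 on four corner posts — a stool. The seat top is 371 + 25 = 396 mm.


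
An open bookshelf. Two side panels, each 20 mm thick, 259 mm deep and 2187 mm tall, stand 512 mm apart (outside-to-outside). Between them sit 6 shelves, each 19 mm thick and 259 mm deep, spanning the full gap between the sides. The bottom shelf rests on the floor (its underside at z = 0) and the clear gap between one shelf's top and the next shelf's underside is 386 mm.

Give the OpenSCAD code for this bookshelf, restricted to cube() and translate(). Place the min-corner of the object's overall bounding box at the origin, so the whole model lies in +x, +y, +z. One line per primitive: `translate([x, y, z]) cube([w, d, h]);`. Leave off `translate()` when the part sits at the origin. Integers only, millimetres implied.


cube([20, 259, 2187]);
translate([492, 0, 0]) cube([20, 259, 2187]);
translate([20, 0, 0]) cube([472, 259, 19]);
translate([20, 0, 405]) cube([472, 259, 19]);
translate([20, 0, 810]) cube([472, 259, 19]);
translate([20, 0, 1215]) cube([472, 259, 19]);
translate([20, 0, 1620]) cube([472, 259, 19]);
translate([20, 0, 2025]) cube([472, 259, 19]);


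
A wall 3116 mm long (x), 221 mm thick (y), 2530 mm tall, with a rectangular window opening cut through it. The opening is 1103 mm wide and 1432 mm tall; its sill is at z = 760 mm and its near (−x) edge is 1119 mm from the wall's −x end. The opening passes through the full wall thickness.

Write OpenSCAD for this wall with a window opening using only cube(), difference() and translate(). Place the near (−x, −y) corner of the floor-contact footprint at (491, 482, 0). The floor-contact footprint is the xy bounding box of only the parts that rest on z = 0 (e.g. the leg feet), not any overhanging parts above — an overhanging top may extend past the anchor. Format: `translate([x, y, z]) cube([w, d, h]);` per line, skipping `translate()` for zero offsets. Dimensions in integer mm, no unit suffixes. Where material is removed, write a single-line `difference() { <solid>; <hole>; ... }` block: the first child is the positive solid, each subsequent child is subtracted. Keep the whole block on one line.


difference() { translate([491, 482, 0]) cube([3116, 221, 2530]); translate([1610, 482, 760]) cube([1103, 221, 1432]); }


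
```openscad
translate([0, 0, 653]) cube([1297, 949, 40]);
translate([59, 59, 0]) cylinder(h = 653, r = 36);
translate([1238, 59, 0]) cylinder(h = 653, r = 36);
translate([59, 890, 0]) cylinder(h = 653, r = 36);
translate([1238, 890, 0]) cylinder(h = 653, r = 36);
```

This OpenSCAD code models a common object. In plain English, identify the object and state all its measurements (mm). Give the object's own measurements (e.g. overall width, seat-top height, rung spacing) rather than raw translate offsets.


A table: top 1297 mm (x) × 949 mm (y), 40 mm thick, upper face at z = 693 mm, on four round legs of 72 mm diameter, each leg's bounding box inset 23 mm from the nearest pair of top edges from z = 0 to the bottom of the top.


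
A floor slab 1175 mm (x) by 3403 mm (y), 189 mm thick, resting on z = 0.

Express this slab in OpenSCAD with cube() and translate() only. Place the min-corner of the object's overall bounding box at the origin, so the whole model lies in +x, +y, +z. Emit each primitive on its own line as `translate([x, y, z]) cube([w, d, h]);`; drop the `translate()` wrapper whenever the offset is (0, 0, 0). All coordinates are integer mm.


cube([1175, 3403, 189]);


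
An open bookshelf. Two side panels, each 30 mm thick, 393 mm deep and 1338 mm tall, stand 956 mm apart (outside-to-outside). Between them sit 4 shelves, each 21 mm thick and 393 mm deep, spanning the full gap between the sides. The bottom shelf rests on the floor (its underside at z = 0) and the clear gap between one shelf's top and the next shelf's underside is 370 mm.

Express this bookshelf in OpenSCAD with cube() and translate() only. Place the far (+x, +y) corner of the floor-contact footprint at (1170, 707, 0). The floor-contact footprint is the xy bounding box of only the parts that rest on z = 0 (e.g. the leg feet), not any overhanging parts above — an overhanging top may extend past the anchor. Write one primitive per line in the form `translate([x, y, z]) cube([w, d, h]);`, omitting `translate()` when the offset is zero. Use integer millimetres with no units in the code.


translate([214, 314, 0]) cube([30, 393, 1338]);
translate([1140, 314, 0]) cube([30, 393, 1338]);
translate([244, 314, 0]) cube([896, 393, 21]);
translate([244, 314, 391]) cube([896, 393, 21]);
translate([244, 314, 782]) cube([896, 393, 21]);
translate([244, 314, 1173]) cube([896, 393, 21]);


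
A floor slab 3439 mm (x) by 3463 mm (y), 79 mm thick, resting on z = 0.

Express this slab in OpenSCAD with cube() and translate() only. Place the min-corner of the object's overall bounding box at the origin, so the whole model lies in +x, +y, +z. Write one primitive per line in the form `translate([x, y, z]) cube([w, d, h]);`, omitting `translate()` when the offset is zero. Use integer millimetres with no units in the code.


cube([3439, 3463, 79]);


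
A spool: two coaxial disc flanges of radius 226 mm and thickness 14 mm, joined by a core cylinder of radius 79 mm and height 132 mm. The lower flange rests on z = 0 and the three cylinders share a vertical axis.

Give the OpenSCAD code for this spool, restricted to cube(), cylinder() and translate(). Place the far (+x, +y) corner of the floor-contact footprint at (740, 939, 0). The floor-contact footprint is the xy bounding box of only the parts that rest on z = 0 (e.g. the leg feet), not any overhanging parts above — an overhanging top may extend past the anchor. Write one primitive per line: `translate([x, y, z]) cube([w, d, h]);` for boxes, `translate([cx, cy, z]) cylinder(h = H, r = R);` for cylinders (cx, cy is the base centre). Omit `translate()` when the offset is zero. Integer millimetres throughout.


translate([514, 713, 0]) cylinder(h = 14, r = 226);
translate([514, 713, 14]) cylinder(h = 132, r = 79);
translate([514, 713, 146]) cylinder(h = 14, r = 226);


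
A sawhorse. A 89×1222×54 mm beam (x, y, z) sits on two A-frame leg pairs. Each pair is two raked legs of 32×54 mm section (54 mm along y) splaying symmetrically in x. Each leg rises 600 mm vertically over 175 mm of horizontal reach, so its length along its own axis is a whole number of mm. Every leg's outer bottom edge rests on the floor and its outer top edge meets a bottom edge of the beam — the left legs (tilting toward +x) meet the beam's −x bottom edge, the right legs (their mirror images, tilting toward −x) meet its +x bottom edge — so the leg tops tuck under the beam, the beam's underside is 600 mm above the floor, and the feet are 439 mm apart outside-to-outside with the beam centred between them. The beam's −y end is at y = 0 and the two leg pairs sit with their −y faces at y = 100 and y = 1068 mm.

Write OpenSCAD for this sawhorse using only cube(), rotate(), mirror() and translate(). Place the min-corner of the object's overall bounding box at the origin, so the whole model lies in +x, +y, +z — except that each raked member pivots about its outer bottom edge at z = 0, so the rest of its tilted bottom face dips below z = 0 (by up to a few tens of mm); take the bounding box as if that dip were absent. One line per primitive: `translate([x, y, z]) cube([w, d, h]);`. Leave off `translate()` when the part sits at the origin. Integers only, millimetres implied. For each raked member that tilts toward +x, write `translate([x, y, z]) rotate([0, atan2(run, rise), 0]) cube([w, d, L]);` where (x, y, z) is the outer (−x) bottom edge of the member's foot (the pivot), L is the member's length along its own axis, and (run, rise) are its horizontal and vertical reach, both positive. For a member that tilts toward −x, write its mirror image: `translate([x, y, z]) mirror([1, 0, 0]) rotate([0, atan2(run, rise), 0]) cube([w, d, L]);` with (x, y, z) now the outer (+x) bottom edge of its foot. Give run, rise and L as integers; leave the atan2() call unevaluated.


// leg length = √(175² + 600²) = 625
// right-leg outer foot x = 2·175 + 89 = 439
// beam min-corner = (175, 0, 600)
translate([175, 0, 600]) cube([89, 1222, 54]);
translate([0, 100, 0]) rotate([0, atan2(175, 600), 0]) cube([32, 54, 625]);
translate([439, 100, 0]) mirror([1, 0, 0]) rotate([0, atan2(175, 600), 0]) cube([32, 54, 625]);
translate([0, 1068, 0]) rotate([0, atan2(175, 600), 0]) cube([32, 54, 625]);
translate([439, 1068, 0]) mirror([1, 0, 0]) rotate([0, atan2(175, 600), 0]) cube([32, 54, 625]);


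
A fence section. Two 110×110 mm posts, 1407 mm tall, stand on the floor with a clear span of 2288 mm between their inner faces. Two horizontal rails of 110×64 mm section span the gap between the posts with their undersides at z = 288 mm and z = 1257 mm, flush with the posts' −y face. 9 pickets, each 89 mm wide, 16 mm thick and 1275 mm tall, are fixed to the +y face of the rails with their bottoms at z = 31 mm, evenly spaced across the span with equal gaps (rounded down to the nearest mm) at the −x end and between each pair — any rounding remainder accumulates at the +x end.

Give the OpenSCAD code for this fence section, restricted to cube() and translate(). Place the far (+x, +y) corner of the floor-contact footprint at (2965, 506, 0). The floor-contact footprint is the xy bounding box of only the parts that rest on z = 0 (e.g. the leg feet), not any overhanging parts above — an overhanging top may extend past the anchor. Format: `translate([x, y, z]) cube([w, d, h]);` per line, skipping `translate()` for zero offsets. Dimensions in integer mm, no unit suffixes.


translate([457, 396, 0]) cube([110, 110, 1407]);
translate([2855, 396, 0]) cube([110, 110, 1407]);
translate([567, 396, 288]) cube([2288, 110, 64]);
translate([567, 396, 1257]) cube([2288, 110, 64]);
translate([715, 506, 31]) cube([89, 16, 1275]);
translate([952, 506, 31]) cube([89, 16, 1275]);
translate([1189, 506, 31]) cube([89, 16, 1275]);
translate([1426, 506, 31]) cube([89, 16, 1275]);
translate([1663, 506, 31]) cube([89, 16, 1275]);
translate([1900, 506, 31]) cube([89, 16, 1275]);
translate([2137, 506, 31]) cube([89, 16, 1275]);
translate([2374, 506, 31]) cube([89, 16, 1275]);
translate([2611, 506, 31]) cube([89, 16, 1275]);


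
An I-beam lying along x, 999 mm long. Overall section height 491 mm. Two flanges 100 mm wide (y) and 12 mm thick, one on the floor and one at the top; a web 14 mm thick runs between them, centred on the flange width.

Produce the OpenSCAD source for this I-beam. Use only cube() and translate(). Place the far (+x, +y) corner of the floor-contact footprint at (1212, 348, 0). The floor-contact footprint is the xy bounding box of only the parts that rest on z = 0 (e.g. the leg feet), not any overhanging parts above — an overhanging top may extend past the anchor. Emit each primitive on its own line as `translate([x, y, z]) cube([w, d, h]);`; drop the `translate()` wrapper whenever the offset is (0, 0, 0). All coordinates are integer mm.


translate([213, 248, 0]) cube([999, 100, 12]);
translate([213, 291, 12]) cube([999, 14, 467]);
translate([213, 248, 479]) cube([999, 100, 12]);


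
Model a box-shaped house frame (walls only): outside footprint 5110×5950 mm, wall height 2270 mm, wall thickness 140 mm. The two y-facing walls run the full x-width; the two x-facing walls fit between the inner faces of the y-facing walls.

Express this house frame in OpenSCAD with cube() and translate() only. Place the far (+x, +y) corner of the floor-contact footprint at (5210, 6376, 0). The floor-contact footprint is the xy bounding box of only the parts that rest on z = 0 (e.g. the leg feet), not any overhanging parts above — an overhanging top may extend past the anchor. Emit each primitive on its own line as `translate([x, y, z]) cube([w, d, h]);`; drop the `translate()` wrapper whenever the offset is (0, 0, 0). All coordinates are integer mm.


translate([100, 426, 0]) cube([5110, 140, 2270]);
translate([100, 6236, 0]) cube([5110, 140, 2270]);
translate([100, 566, 0]) cube([140, 5670, 2270]);
translate([5070, 566, 0]) cube([140, 5670, 2270]);


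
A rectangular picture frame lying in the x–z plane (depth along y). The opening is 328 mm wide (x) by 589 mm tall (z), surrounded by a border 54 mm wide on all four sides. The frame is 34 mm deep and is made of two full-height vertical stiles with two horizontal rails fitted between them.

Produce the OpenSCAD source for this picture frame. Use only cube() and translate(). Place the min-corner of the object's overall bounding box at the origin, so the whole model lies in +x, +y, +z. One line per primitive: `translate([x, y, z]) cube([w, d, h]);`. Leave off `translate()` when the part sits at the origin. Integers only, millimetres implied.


cube([54, 34, 697]);
translate([382, 0, 0]) cube([54, 34, 697]);
translate([54, 0, 0]) cube([328, 34, 54]);
translate([54, 0, 643]) cube([328, 34, 54]);


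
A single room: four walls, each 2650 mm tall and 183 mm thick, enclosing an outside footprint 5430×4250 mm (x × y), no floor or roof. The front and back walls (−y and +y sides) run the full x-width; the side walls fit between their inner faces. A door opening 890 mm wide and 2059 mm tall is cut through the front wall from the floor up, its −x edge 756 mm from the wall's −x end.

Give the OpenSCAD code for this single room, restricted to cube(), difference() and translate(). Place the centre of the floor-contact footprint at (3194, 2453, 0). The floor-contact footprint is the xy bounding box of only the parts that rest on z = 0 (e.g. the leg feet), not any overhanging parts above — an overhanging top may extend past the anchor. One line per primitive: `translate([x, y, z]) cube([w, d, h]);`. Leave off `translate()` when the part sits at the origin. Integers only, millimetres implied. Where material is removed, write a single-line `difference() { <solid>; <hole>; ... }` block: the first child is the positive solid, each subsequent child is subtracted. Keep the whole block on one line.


difference() { translate([479, 328, 0]) cube([5430, 183, 2650]); translate([1235, 328, 0]) cube([890, 183, 2059]); }
translate([479, 4395, 0]) cube([5430, 183, 2650]);
translate([479, 511, 0]) cube([183, 3884, 2650]);
translate([5726, 511, 0]) cube([183, 3884, 2650]);


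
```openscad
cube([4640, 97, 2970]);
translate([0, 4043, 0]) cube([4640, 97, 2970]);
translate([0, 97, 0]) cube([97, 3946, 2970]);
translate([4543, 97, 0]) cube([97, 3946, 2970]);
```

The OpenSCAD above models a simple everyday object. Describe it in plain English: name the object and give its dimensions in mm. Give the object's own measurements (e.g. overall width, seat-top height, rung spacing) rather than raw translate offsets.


The wall frame of a small rectangular building: four walls, each 2970 mm tall and 97 mm thick, enclosing a footprint 4640 mm (x) by 4140 mm (y) outside-to-outside, with no floor or roof. The front and back walls (the −y and +y sides) span the full width; the two side walls fit between them.


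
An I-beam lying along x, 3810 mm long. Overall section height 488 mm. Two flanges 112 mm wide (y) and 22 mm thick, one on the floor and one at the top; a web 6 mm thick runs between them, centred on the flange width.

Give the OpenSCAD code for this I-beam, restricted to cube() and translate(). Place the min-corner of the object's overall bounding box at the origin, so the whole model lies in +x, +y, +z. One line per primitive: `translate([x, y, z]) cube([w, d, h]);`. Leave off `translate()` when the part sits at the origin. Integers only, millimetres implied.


cube([3810, 112, 22]);
translate([0, 53, 22]) cube([3810, 6, 444]);
translate([0, 0, 466]) cube([3810, 112, 22]);


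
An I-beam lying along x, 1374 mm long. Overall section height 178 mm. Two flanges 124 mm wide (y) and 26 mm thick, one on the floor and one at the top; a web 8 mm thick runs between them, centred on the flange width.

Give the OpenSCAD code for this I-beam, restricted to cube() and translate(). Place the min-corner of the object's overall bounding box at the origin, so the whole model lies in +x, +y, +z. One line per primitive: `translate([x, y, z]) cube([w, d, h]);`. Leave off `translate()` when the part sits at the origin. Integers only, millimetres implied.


cube([1374, 124, 26]);
translate([0, 58, 26]) cube([1374, 8, 126]);
translate([0, 0, 152]) cube([1374, 124, 26]);


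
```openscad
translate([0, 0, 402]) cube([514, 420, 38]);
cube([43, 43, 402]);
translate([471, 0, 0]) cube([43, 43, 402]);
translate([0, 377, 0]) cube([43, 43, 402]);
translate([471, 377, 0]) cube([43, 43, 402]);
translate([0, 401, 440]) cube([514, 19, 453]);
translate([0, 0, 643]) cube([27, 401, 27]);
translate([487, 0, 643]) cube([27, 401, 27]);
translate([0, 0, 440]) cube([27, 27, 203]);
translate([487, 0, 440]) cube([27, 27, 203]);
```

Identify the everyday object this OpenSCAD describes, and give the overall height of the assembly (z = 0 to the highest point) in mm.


A chair. The overall height is 893 mm.

A slab on four corner posts with a tall panel at the back — a chair. The seat slab sits at z = 402 with thickness 38, and the 453 mm backrest starts at the seat top, so the overall height is 402 + 38 + 453 = 893 mm.


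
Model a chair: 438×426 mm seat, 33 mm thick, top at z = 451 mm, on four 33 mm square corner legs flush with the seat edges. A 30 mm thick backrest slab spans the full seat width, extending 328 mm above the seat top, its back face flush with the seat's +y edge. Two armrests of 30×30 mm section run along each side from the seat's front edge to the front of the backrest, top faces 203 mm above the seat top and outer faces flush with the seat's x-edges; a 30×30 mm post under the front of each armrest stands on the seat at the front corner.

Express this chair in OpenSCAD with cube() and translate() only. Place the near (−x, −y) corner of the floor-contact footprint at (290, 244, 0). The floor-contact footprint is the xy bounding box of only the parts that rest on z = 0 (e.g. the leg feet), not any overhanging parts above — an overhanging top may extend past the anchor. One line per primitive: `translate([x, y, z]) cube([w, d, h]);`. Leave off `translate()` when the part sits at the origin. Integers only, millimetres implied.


translate([290, 244, 418]) cube([438, 426, 33]);
translate([290, 244, 0]) cube([33, 33, 418]);
translate([695, 244, 0]) cube([33, 33, 418]);
translate([290, 637, 0]) cube([33, 33, 418]);
translate([695, 637, 0]) cube([33, 33, 418]);
translate([290, 640, 451]) cube([438, 30, 328]);
translate([290, 244, 624]) cube([30, 396, 30]);
translate([698, 244, 624]) cube([30, 396, 30]);
translate([290, 244, 451]) cube([30, 30, 173]);
translate([698, 244, 451]) cube([30, 30, 173]);


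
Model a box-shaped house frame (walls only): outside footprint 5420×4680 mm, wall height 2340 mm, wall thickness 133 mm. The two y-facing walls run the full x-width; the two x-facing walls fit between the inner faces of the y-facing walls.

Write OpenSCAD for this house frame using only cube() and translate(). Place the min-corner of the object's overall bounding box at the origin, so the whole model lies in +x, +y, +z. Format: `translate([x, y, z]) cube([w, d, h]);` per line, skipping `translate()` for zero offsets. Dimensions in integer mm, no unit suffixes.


cube([5420, 133, 2340]);
translate([0, 4547, 0]) cube([5420, 133, 2340]);
translate([0, 133, 0]) cube([133, 4414, 2340]);
translate([5287, 133, 0]) cube([133, 4414, 2340]);


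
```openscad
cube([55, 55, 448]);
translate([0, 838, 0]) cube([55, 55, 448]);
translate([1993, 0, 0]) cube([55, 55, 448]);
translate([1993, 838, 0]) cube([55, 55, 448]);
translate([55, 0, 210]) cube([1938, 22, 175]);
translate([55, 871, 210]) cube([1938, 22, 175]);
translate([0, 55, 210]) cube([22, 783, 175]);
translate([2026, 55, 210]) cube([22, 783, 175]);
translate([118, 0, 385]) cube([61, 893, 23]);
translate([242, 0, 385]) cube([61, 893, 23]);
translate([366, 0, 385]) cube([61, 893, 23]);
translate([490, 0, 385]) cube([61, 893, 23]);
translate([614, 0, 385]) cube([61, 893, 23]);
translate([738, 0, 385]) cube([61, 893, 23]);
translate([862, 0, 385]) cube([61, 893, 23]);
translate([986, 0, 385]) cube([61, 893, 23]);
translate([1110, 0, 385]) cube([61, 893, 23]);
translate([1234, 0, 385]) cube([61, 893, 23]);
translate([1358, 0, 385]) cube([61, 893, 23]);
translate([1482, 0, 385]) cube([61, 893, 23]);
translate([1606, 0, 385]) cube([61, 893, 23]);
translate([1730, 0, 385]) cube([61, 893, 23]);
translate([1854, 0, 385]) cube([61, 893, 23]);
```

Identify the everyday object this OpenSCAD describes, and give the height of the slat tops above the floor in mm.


A bed frame. The slat-top height is 408 mm.

Four posts, four rails, and a row of slats — a bed frame. Slats sit on the rails at z = 210 + 175 = 385; with slat thickness 23, the top is 408 mm.


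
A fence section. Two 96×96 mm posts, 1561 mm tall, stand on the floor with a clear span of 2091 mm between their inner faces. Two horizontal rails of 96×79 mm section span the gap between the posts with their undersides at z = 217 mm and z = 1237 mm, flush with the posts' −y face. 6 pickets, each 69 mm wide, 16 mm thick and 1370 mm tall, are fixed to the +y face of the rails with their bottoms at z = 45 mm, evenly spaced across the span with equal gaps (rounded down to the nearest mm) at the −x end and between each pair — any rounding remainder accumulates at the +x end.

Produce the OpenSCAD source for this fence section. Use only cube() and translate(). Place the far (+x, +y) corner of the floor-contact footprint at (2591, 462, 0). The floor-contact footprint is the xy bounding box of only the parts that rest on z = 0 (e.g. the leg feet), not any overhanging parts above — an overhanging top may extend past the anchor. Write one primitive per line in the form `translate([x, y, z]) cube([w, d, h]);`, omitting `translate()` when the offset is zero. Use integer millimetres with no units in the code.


translate([308, 366, 0]) cube([96, 96, 1561]);
translate([2495, 366, 0]) cube([96, 96, 1561]);
translate([404, 366, 217]) cube([2091, 96, 79]);
translate([404, 366, 1237]) cube([2091, 96, 79]);
translate([643, 462, 45]) cube([69, 16, 1370]);
translate([951, 462, 45]) cube([69, 16, 1370]);
translate([1259, 462, 45]) cube([69, 16, 1370]);
translate([1567, 462, 45]) cube([69, 16, 1370]);
translate([1875, 462, 45]) cube([69, 16, 1370]);
translate([2183, 462, 45]) cube([69, 16, 1370]);


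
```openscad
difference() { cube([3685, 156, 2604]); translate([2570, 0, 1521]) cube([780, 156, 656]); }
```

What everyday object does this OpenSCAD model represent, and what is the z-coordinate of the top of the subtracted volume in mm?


A wall with a window opening. The window head height is 2177 mm.

A wall with a rectangular opening subtracted — a window. Sill at z = 1521, opening 656 mm tall, so the head is at 1521 + 656 = 2177 mm.


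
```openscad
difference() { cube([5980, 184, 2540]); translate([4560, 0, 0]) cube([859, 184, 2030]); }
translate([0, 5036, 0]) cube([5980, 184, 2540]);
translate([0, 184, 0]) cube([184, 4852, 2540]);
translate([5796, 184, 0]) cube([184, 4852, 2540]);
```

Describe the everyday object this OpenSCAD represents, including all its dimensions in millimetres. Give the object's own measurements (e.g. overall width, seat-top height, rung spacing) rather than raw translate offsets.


A single room: four walls, each 2540 mm tall and 184 mm thick, enclosing an outside footprint 5980×5220 mm (x × y), no floor or roof. The front and back walls (−y and +y sides) run the full x-width; the side walls fit between their inner faces. A door opening 859 mm wide and 2030 mm tall is cut through the front wall from the floor up, its −x edge 4560 mm from the wall's −x end.


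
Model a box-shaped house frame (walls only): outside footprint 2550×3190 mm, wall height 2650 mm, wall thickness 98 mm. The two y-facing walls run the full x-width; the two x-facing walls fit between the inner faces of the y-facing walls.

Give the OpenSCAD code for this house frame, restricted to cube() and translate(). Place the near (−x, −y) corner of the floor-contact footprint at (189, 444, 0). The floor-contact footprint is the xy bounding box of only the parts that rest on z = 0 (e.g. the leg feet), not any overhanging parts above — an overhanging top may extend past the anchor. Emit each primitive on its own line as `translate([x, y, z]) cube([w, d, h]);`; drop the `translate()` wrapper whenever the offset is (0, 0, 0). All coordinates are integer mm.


translate([189, 444, 0]) cube([2550, 98, 2650]);
translate([189, 3536, 0]) cube([2550, 98, 2650]);
translate([189, 542, 0]) cube([98, 2994, 2650]);
translate([2641, 542, 0]) cube([98, 2994, 2650]);


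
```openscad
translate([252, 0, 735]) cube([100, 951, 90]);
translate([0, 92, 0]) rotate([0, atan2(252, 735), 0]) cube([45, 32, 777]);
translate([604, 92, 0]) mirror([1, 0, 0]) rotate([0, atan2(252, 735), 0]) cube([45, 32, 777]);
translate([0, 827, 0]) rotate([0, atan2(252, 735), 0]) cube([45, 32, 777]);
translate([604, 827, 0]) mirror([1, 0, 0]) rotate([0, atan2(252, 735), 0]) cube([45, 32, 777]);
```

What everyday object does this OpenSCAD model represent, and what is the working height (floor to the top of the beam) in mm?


A sawhorse. The overall height is 825 mm.

A beam across two mirrored pairs of raked legs — a sawhorse. The beam's underside is at z = 735 (matching the legs' vertical rise in atan2(252, 735)) and the beam is 90 mm tall, so its top is at 735 + 90 = 825 mm. The raked legs top out at the beam's underside, so that is the highest point.


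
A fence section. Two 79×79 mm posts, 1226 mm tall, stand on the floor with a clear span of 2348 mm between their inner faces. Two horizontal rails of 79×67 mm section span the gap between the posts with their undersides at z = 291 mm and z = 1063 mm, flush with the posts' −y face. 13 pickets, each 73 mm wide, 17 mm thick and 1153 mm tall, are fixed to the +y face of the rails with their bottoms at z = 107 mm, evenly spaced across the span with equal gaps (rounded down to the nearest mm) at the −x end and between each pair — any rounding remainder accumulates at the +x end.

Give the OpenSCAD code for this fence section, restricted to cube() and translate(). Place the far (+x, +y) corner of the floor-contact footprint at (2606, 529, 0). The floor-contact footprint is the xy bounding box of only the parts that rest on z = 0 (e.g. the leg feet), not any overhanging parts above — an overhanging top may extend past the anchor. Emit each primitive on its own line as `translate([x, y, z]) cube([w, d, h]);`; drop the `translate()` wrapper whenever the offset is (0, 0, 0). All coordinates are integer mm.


translate([100, 450, 0]) cube([79, 79, 1226]);
translate([2527, 450, 0]) cube([79, 79, 1226]);
translate([179, 450, 291]) cube([2348, 79, 67]);
translate([179, 450, 1063]) cube([2348, 79, 67]);
translate([278, 529, 107]) cube([73, 17, 1153]);
translate([450, 529, 107]) cube([73, 17, 1153]);
translate([622, 529, 107]) cube([73, 17, 1153]);
translate([794, 529, 107]) cube([73, 17, 1153]);
translate([966, 529, 107]) cube([73, 17, 1153]);
translate([1138, 529, 107]) cube([73, 17, 1153]);
translate([1310, 529, 107]) cube([73, 17, 1153]);
translate([1482, 529, 107]) cube([73, 17, 1153]);
translate([1654, 529, 107]) cube([73, 17, 1153]);
translate([1826, 529, 107]) cube([73, 17, 1153]);
translate([1998, 529, 107]) cube([73, 17, 1153]);
translate([2170, 529, 107]) cube([73, 17, 1153]);
translate([2342, 529, 107]) cube([73, 17, 1153]);


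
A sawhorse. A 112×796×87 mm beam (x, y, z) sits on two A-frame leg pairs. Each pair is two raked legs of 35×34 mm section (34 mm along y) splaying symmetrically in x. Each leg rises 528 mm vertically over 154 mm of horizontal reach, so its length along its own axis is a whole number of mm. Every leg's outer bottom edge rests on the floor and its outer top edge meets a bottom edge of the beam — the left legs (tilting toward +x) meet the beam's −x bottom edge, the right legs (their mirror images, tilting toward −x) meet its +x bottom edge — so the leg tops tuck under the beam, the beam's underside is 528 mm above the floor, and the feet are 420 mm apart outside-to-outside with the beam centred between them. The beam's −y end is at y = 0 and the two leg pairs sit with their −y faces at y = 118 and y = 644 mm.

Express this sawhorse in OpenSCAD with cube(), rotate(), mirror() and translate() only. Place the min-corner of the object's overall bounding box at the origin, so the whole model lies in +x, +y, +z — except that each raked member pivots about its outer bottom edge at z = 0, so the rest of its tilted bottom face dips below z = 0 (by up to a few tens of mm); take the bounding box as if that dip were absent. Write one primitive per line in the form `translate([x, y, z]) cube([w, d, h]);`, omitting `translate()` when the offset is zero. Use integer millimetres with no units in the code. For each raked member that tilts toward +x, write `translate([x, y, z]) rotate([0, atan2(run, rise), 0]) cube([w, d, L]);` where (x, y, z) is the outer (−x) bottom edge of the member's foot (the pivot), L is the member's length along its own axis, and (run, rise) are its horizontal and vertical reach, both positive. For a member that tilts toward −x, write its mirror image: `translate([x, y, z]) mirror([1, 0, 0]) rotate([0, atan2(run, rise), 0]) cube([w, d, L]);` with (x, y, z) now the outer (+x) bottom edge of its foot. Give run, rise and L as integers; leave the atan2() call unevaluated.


// leg length = √(154² + 528²) = 550
// right-leg outer foot x = 2·154 + 112 = 420
// beam min-corner = (154, 0, 528)
translate([154, 0, 528]) cube([112, 796, 87]);
translate([0, 118, 0]) rotate([0, atan2(154, 528), 0]) cube([35, 34, 550]);
translate([420, 118, 0]) mirror([1, 0, 0]) rotate([0, atan2(154, 528), 0]) cube([35, 34, 550]);
translate([0, 644, 0]) rotate([0, atan2(154, 528), 0]) cube([35, 34, 550]);
translate([420, 644, 0]) mirror([1, 0, 0]) rotate([0, atan2(154, 528), 0]) cube([35, 34, 550]);


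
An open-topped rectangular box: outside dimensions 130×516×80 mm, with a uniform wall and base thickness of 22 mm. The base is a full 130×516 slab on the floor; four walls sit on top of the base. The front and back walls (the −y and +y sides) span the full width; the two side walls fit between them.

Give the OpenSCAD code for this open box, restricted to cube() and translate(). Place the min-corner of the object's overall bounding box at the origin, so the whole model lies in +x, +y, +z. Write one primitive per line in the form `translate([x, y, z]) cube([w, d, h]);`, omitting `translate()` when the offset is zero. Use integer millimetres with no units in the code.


cube([130, 516, 22]);
translate([0, 0, 22]) cube([130, 22, 58]);
translate([0, 494, 22]) cube([130, 22, 58]);
translate([0, 22, 22]) cube([22, 472, 58]);
translate([108, 22, 22]) cube([22, 472, 58]);


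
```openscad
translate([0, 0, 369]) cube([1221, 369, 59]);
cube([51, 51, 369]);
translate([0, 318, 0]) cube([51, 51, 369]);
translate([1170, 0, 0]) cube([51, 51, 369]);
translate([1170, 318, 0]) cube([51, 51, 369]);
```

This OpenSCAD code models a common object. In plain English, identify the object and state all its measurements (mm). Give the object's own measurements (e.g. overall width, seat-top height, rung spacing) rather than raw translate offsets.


A long wooden bench with a 1221 mm (x) × 369 mm (y) seat, 59 mm thick, its top surface 428 mm above the floor. Four 51 mm square legs at the seat corners, flush with the edges, run from z = 0 to the seat underside.
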